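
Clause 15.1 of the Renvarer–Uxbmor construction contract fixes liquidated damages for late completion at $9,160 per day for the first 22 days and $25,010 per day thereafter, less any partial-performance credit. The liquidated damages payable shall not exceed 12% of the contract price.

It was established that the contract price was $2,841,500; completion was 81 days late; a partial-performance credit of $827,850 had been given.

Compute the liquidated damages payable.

First 22 days: 22 × $9,160 = $201,520
Remaining days: (81 − 22) × $25,010 = $1,475,590
Accrued per-day damages: $201,520 + $1,475,590 = $1,677,110
Less partial-performance credit: $1,677,110 − $827,850 = $849,260
Cap: 12% of $2,841,500 = $340,980
Cap at $340,980: $849,260 exceeds the cap → $340,980

$340,980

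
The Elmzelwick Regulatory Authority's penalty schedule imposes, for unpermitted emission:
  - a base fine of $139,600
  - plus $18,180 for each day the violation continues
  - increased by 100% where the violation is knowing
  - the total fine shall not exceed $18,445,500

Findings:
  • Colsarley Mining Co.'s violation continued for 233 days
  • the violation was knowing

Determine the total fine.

Per-day component: 233 × $18,180 = $4,235,940
Base plus per-day: $139,600 + $4,235,940 = $4,375,540
Enhancement: 100% of $4,375,540 = $4,375,540
Enhanced fine: $4,375,540 + $4,375,540 = $8,751,080
Cap at $18,445,500: $8,751,080 is within the cap, no reduction.

$8,751,080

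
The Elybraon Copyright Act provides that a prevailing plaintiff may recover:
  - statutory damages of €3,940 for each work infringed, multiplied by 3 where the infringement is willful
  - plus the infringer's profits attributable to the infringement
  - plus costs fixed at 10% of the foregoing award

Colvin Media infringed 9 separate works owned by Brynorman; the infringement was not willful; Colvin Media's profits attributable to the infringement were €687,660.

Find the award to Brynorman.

Statutory damages: 9 × €3,940 = €35,460
Infringement not willful: no ×3 enhancement.
Combined award: €35,460 + €687,660 = €723,120
Costs: 10% of €723,120 = €72,312
Award plus costs: €723,120 + €72,312 = €795,432

€795,432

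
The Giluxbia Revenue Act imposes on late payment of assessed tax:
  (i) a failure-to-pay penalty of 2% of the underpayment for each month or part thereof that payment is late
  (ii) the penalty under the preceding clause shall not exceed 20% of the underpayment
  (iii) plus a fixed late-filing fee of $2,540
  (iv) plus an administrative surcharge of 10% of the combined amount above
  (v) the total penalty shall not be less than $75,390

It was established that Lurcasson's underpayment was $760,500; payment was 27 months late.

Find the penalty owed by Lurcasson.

$170,104

Accrued rate: 2% × 27 = 54%, capped at 20% → 20%
Failure-to-pay penalty: 20% of $760,500 = $152,100
Penalty before surcharge: $152,100 + $2,540 = $154,640
Administrative surcharge: 10% of $154,640 = $15,464
Total penalty: $154,640 + $15,464 = $170,104
Minimum $75,390: $170,104 meets the minimum, no increase.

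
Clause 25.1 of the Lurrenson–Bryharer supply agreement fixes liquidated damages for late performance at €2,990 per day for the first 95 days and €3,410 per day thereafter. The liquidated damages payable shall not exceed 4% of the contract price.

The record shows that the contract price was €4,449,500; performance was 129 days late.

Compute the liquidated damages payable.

First 95 days: 95 × €2,990 = €284,050
Remaining days: (129 − 95) × €3,410 = €115,940
Accrued per-day damages: €284,050 + €115,940 = €399,990
Cap: 4% of €4,449,500 = €177,980
Cap at €177,980: €399,990 exceeds the cap → €177,980

Liquidated damages: €177,980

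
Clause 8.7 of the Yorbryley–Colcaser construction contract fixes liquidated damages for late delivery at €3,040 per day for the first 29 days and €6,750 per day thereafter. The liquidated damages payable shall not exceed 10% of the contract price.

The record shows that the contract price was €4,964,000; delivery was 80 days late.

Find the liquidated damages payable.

Liquidated damages: €432,410

First 29 days: 29 × €3,040 = €88,160
Remaining days: (80 − 29) × €6,750 = €344,250
Accrued per-day damages: €88,160 + €344,250 = €432,410
Cap: 10% of €4,964,000 = €496,400
Cap at €496,400: €432,410 is within the cap, no reduction.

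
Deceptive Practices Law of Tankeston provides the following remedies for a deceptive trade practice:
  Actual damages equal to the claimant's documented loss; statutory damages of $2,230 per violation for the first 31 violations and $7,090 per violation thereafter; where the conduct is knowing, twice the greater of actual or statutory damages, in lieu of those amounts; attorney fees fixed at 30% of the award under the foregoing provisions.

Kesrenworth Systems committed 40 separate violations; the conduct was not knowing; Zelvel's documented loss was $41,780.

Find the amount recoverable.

First 31 violations: 31 × $2,230 = $69,130
Remaining violations: (40 − 31) × $7,090 = $63,810
Statutory damages: $69,130 + $63,810 = $132,940
Conduct not knowing: the in-lieu enhancement does not apply.
Actual plus statutory damages: $41,780 + $132,940 = $174,720
Attorney fees: 30% of $174,720 = $52,416
Total recovery: $174,720 + $52,416 = $227,136

Total recovery: $227,136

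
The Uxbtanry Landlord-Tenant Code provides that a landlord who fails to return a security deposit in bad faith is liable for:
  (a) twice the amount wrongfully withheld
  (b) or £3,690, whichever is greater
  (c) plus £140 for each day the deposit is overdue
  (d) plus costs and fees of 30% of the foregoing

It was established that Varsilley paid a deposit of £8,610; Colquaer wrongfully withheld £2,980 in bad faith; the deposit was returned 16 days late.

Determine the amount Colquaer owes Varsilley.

Doubled: 2 × £2,980 = £5,960
Minimum £3,690: £5,960 meets the minimum, no increase.
Late-return penalty: 16 × £140 = £2,240
Damages plus late penalty: £5,960 + £2,240 = £8,200
Costs and fees: 30% of £8,200 = £2,460
Total recovery: £8,200 + £2,460 = £10,660

£10,660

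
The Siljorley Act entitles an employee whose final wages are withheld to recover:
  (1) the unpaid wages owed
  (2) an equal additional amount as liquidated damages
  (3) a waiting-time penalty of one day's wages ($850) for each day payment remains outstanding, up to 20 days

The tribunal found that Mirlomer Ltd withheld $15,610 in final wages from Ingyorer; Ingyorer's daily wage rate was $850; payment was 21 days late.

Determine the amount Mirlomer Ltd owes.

Liquidated damages (equal amount): $15,610
Penalty days: min(21, 20) = 20
Waiting-time penalty: 20 × $850 = $17,000
Total award: $15,610 + $15,610 + $17,000 = $48,220

$48,220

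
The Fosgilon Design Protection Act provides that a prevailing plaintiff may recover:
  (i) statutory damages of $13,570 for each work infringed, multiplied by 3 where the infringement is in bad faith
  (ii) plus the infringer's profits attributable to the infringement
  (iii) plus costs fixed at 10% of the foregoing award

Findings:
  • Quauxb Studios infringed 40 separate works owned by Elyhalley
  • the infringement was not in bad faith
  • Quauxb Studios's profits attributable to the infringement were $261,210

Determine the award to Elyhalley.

$884,411

Statutory damages: 40 × $13,570 = $542,800
Infringement not in bad faith: no ×3 enhancement.
Combined award: $542,800 + $261,210 = $804,010
Costs: 10% of $804,010 = $80,401
Award plus costs: $804,010 + $80,401 = $884,411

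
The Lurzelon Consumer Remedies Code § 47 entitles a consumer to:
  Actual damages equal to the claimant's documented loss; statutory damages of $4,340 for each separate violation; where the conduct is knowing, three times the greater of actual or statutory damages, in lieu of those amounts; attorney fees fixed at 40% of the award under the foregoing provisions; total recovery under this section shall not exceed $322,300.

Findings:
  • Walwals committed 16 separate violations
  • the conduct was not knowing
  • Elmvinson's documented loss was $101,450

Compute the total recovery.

$239,246

Statutory damages: 16 × $4,340 = $69,440
Conduct not knowing: the in-lieu enhancement does not apply.
Actual plus statutory damages: $101,450 + $69,440 = $170,890
Attorney fees: 40% of $170,890 = $68,356
Total before cap: $170,890 + $68,356 = $239,246
Cap at $322,300: $239,246 is within the cap, no reduction.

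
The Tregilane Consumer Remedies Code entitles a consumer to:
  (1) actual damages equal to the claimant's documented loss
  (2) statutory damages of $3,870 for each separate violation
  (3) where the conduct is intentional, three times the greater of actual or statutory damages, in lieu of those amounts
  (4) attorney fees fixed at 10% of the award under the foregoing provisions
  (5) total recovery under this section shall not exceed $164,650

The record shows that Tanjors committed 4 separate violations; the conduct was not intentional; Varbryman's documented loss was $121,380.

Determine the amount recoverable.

Statutory damages: 4 × $3,870 = $15,480
Conduct not intentional: the in-lieu enhancement does not apply.
Actual plus statutory damages: $121,380 + $15,480 = $136,860
Attorney fees: 10% of $136,860 = $13,686
Total before cap: $136,860 + $13,686 = $150,546
Cap at $164,650: $150,546 is within the cap, no reduction.

$150,546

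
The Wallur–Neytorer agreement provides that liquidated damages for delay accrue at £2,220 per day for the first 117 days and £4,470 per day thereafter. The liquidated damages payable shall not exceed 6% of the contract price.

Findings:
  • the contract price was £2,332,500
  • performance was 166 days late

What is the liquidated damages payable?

First 117 days: 117 × £2,220 = £259,740
Remaining days: (166 − 117) × £4,470 = £219,030
Accrued per-day damages: £259,740 + £219,030 = £478,770
Cap: 6% of £2,332,500 = £139,950
Cap at £139,950: £478,770 exceeds the cap → £139,950

£139,950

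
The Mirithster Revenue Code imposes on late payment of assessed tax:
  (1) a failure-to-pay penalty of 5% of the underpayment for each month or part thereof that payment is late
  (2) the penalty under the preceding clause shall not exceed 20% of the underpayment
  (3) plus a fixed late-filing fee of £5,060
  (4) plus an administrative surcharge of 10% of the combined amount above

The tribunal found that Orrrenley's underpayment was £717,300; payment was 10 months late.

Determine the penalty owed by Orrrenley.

Accrued rate: 5% × 10 = 50%, capped at 20% → 20%
Failure-to-pay penalty: 20% of £717,300 = £143,460
Penalty before surcharge: £143,460 + £5,060 = £148,520
Administrative surcharge: 10% of £148,520 = £14,852
Total penalty: £148,520 + £14,852 = £163,372

£163,372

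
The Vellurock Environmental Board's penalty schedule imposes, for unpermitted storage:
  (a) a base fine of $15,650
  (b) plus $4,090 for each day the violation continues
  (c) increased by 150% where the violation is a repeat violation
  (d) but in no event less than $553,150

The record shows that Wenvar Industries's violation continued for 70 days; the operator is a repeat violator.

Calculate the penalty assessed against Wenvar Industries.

Per-day component: 70 × $4,090 = $286,300
Base plus per-day: $15,650 + $286,300 = $301,950
Enhancement: 150% of $301,950 = $452,925
Enhanced fine: $301,950 + $452,925 = $754,875
Minimum $553,150: $754,875 meets the minimum, no increase.

$754,875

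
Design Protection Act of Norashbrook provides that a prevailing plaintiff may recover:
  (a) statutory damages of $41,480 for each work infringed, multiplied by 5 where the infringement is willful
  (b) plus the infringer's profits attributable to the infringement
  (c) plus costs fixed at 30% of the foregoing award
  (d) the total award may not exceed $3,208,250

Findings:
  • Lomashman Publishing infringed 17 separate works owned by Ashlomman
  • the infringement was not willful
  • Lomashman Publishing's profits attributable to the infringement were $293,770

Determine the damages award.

$1,298,609

Statutory damages: 17 × $41,480 = $705,160
Infringement not willful: no ×5 enhancement.
Combined award: $705,160 + $293,770 = $998,930
Costs: 30% of $998,930 = $299,679
Award plus costs: $998,930 + $299,679 = $1,298,609
Cap at $3,208,250: $1,298,609 is within the cap, no reduction.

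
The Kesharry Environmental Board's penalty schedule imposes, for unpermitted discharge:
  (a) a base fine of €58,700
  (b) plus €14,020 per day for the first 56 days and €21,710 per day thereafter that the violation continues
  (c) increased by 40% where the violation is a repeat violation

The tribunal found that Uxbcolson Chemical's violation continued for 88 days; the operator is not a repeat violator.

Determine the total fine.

€1,538,540

First 56 days: 56 × €14,020 = €785,120
Remaining days: (88 − 56) × €21,710 = €694,720
Per-day component: €785,120 + €694,720 = €1,479,840
Base plus per-day: €58,700 + €1,479,840 = €1,538,540
The operator is not a repeat violator: no 40% increase.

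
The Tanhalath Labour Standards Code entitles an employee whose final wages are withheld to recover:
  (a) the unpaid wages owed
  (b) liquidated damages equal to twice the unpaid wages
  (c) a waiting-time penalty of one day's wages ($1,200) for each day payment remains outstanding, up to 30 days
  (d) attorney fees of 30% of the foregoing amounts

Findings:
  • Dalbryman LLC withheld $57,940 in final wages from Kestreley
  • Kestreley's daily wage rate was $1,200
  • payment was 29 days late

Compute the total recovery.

Doubled: 2 × $57,940 = $115,880
Penalty days: min(29, 30) = 29
Waiting-time penalty: 29 × $1,200 = $34,800
Subtotal: $57,940 + $115,880 + $34,800 = $208,620
Attorney fees: 30% of $208,620 = $62,586
Total award: $208,620 + $62,586 = $271,206

$271,206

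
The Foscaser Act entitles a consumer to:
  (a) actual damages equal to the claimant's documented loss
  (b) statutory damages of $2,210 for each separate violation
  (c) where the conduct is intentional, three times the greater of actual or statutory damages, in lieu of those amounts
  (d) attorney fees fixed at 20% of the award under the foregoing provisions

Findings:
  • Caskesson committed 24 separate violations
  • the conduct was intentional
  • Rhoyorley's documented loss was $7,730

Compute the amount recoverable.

Statutory damages: 24 × $2,210 = $53,040
Greater of actual damages ($7,730) or statutory damages ($53,040): $53,040
Trebled: 3 × $53,040 = $159,120
Attorney fees: 20% of $159,120 = $31,824
Total recovery: $159,120 + $31,824 = $190,944

$190,944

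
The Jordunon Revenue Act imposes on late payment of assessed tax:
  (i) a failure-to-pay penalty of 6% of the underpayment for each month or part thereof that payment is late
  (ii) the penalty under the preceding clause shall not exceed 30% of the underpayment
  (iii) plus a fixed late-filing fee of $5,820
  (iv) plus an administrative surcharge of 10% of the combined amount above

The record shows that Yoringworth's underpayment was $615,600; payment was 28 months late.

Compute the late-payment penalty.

Accrued rate: 6% × 28 = 168%, capped at 30% → 30%
Failure-to-pay penalty: 30% of $615,600 = $184,680
Penalty before surcharge: $184,680 + $5,820 = $190,500
Administrative surcharge: 10% of $190,500 = $19,050
Total penalty: $190,500 + $19,050 = $209,550

$209,550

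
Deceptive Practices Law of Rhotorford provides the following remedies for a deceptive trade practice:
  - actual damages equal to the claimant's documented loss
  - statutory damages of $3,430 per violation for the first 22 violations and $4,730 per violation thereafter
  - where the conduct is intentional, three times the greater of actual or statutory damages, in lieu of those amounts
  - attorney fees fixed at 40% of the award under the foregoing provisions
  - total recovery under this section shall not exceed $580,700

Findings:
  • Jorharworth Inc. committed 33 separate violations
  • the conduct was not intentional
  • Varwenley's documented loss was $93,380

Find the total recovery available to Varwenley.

First 22 violations: 22 × $3,430 = $75,460
Remaining violations: (33 − 22) × $4,730 = $52,030
Statutory damages: $75,460 + $52,030 = $127,490
Conduct not intentional: the in-lieu enhancement does not apply.
Actual plus statutory damages: $93,380 + $127,490 = $220,870
Attorney fees: 40% of $220,870 = $88,348
Total before cap: $220,870 + $88,348 = $309,218
Cap at $580,700: $309,218 is within the cap, no reduction.

$309,218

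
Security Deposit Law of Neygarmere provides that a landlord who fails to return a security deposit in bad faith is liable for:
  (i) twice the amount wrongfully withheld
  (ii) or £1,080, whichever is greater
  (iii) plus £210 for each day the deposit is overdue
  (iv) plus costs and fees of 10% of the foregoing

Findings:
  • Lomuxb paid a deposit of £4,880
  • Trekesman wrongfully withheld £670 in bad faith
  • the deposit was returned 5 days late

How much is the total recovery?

Doubled: 2 × £670 = £1,340
Minimum £1,080: £1,340 meets the minimum, no increase.
Late-return penalty: 5 × £210 = £1,050
Damages plus late penalty: £1,340 + £1,050 = £2,390
Costs and fees: 10% of £2,390 = £239
Total recovery: £2,390 + £239 = £2,629

£2,629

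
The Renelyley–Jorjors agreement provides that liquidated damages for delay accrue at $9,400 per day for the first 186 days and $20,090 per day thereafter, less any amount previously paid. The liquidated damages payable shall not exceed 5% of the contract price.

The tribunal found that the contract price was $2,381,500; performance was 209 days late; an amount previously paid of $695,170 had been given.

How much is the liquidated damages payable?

First 186 days: 186 × $9,400 = $1,748,400
Remaining days: (209 − 186) × $20,090 = $462,070
Accrued per-day damages: $1,748,400 + $462,070 = $2,210,470
Less amount previously paid: $2,210,470 − $695,170 = $1,515,300
Cap: 5% of $2,381,500 = $119,075
Cap at $119,075: $1,515,300 exceeds the cap → $119,075

$119,075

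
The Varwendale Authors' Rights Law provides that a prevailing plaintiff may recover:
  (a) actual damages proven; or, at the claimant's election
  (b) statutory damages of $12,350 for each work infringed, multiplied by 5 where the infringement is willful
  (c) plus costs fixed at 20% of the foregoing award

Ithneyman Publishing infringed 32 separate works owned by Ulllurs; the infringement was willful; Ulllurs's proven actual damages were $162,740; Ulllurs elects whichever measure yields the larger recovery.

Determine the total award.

Statutory damages: 32 × $12,350 = $395,200
Multiplied by 5: 5 × $395,200 = $1,976,000
Greater of actual damages ($162,740) or enhanced statutory damages ($1,976,000): $1,976,000
Costs: 20% of $1,976,000 = $395,200
Award plus costs: $1,976,000 + $395,200 = $2,371,200

$2,371,200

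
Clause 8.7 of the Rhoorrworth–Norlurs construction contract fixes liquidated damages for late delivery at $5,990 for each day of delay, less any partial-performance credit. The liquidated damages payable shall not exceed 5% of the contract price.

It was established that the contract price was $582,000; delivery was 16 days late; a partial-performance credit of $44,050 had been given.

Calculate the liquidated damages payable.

Per-day damages: 16 × $5,990 = $95,840
Less partial-performance credit: $95,840 − $44,050 = $51,790
Cap: 5% of $582,000 = $29,100
Cap at $29,100: $51,790 exceeds the cap → $29,100

$29,100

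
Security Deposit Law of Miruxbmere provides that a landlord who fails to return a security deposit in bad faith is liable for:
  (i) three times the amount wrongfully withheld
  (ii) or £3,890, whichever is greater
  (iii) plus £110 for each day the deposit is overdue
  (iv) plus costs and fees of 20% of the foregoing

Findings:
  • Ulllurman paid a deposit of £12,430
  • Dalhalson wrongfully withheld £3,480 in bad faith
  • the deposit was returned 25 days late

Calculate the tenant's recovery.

£15,828

Trebled: 3 × £3,480 = £10,440
Minimum £3,890: £10,440 meets the minimum, no increase.
Late-return penalty: 25 × £110 = £2,750
Damages plus late penalty: £10,440 + £2,750 = £13,190
Costs and fees: 20% of £13,190 = £2,638
Total recovery: £13,190 + £2,638 = £15,828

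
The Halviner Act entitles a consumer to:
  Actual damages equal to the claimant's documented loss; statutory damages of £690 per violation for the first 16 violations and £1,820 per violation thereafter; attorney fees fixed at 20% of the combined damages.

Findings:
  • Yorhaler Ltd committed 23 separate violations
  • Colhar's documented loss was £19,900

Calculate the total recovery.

First 16 violations: 16 × £690 = £11,040
Remaining violations: (23 − 16) × £1,820 = £12,740
Statutory damages: £11,040 + £12,740 = £23,780
Combined damages: £19,900 + £23,780 = £43,680
Attorney fees: 20% of £43,680 = £8,736
Total recovery: £43,680 + £8,736 = £52,416

£52,416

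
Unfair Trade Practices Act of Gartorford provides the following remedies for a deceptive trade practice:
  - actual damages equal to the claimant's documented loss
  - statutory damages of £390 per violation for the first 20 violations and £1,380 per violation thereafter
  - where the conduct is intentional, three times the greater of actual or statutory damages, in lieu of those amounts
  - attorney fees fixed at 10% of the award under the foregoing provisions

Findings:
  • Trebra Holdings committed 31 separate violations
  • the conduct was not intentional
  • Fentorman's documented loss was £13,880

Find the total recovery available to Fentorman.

First 20 violations: 20 × £390 = £7,800
Remaining violations: (31 − 20) × £1,380 = £15,180
Statutory damages: £7,800 + £15,180 = £22,980
Conduct not intentional: the in-lieu enhancement does not apply.
Actual plus statutory damages: £13,880 + £22,980 = £36,860
Attorney fees: 10% of £36,860 = £3,686
Total recovery: £36,860 + £3,686 = £40,546

£40,546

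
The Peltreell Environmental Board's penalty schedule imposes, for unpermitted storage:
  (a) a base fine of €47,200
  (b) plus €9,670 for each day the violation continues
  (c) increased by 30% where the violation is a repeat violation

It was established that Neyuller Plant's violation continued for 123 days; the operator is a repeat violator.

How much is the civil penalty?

Per-day component: 123 × €9,670 = €1,189,410
Base plus per-day: €47,200 + €1,189,410 = €1,236,610
Enhancement: 30% of €1,236,610 = €370,983
Enhanced fine: €1,236,610 + €370,983 = €1,607,593

Civil penalty: €1,607,593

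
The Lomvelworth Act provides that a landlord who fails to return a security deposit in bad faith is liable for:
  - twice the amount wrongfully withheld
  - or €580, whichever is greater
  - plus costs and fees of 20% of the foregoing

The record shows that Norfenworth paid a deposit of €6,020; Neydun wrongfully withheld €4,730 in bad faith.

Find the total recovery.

Recovery: €11,352

Doubled: 2 × €4,730 = €9,460
Minimum €580: €9,460 meets the minimum, no increase.
Costs and fees: 20% of €9,460 = €1,892
Total recovery: €9,460 + €1,892 = €11,352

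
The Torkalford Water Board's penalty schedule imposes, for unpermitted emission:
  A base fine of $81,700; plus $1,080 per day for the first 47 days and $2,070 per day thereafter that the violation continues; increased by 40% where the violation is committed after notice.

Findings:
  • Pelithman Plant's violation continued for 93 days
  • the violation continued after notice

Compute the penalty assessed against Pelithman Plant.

First 47 days: 47 × $1,080 = $50,760
Remaining days: (93 − 47) × $2,070 = $95,220
Per-day component: $50,760 + $95,220 = $145,980
Base plus per-day: $81,700 + $145,980 = $227,680
Enhancement: 40% of $227,680 = $91,072
Enhanced fine: $227,680 + $91,072 = $318,752

$318,752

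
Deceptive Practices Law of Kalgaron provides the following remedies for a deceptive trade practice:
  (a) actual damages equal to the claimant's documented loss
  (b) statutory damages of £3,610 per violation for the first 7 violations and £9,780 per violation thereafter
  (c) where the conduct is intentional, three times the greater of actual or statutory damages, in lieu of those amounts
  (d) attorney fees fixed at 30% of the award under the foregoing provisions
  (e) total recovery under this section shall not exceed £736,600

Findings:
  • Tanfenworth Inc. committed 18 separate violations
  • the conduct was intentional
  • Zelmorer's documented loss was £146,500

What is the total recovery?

£571,350

First 7 violations: 7 × £3,610 = £25,270
Remaining violations: (18 − 7) × £9,780 = £107,580
Statutory damages: £25,270 + £107,580 = £132,850
Greater of actual damages (£146,500) or statutory damages (£132,850): £146,500
Trebled: 3 × £146,500 = £439,500
Attorney fees: 30% of £439,500 = £131,850
Total before cap: £439,500 + £131,850 = £571,350
Cap at £736,600: £571,350 is within the cap, no reduction.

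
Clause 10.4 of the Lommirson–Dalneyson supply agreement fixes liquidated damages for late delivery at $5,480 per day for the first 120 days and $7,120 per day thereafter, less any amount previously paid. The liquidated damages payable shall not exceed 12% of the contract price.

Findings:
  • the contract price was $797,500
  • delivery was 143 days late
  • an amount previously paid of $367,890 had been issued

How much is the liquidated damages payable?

First 120 days: 120 × $5,480 = $657,600
Remaining days: (143 − 120) × $7,120 = $163,760
Accrued per-day damages: $657,600 + $163,760 = $821,360
Less amount previously paid: $821,360 − $367,890 = $453,470
Cap: 12% of $797,500 = $95,700
Cap at $95,700: $453,470 exceeds the cap → $95,700

Liquidated damages: $95,700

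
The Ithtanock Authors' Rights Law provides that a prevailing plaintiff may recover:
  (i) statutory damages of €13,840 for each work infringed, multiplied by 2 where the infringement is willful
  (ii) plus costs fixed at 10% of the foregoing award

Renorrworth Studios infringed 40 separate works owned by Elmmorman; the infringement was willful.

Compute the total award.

Statutory damages: 40 × €13,840 = €553,600
Doubled: 2 × €553,600 = €1,107,200
Costs: 10% of €1,107,200 = €110,720
Award plus costs: €1,107,200 + €110,720 = €1,217,920

€1,217,920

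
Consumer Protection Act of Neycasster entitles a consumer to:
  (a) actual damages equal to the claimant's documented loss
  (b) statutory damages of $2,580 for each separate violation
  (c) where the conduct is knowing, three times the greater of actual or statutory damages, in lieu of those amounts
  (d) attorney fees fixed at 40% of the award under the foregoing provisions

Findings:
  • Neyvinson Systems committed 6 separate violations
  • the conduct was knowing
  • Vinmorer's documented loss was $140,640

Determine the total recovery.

$590,688

Statutory damages: 6 × $2,580 = $15,480
Greater of actual damages ($140,640) or statutory damages ($15,480): $140,640
Trebled: 3 × $140,640 = $421,920
Attorney fees: 40% of $421,920 = $168,768
Total recovery: $421,920 + $168,768 = $590,688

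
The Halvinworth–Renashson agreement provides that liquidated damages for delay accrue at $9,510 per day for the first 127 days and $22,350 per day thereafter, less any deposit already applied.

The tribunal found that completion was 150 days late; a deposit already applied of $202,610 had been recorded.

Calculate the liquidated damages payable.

$1,519,210

First 127 days: 127 × $9,510 = $1,207,770
Remaining days: (150 − 127) × $22,350 = $514,050
Accrued per-day damages: $1,207,770 + $514,050 = $1,721,820
Less deposit already applied: $1,721,820 − $202,610 = $1,519,210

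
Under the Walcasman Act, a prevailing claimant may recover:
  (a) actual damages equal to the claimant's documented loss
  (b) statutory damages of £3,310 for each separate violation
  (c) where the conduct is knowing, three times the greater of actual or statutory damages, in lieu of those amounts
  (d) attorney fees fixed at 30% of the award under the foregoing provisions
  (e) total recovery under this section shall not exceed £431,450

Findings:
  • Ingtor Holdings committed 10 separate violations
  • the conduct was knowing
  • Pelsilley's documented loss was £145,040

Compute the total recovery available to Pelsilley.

£431,450

Statutory damages: 10 × £3,310 = £33,100
Greater of actual damages (£145,040) or statutory damages (£33,100): £145,040
Trebled: 3 × £145,040 = £435,120
Attorney fees: 30% of £435,120 = £130,536
Total before cap: £435,120 + £130,536 = £565,656
Cap at £431,450: £565,656 exceeds the cap → £431,450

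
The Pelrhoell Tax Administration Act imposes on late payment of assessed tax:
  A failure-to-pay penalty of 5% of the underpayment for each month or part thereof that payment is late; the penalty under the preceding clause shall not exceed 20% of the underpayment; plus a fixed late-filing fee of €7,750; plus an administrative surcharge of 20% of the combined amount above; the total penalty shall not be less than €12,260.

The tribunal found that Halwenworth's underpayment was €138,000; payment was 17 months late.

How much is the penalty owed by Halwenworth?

€42,420

Accrued rate: 5% × 17 = 85%, capped at 20% → 20%
Failure-to-pay penalty: 20% of €138,000 = €27,600
Penalty before surcharge: €27,600 + €7,750 = €35,350
Administrative surcharge: 20% of €35,350 = €7,070
Total penalty: €35,350 + €7,070 = €42,420
Minimum €12,260: €42,420 meets the minimum, no increase.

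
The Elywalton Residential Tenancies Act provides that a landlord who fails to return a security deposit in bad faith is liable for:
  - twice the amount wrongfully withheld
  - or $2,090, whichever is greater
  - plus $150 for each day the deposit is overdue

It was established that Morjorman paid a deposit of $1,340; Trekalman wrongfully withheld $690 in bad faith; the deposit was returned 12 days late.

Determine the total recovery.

$3,890

Doubled: 2 × $690 = $1,380
Minimum $2,090: $1,380 is below the minimum → $2,090
Late-return penalty: 12 × $150 = $1,800
Damages plus late penalty: $2,090 + $1,800 = $3,890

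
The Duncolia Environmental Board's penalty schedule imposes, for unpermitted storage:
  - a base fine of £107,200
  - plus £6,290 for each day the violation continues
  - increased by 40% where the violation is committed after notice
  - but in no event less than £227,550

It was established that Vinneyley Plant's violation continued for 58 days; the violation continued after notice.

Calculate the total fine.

£660,828

Per-day component: 58 × £6,290 = £364,820
Base plus per-day: £107,200 + £364,820 = £472,020
Enhancement: 40% of £472,020 = £188,808
Enhanced fine: £472,020 + £188,808 = £660,828
Minimum £227,550: £660,828 meets the minimum, no increase.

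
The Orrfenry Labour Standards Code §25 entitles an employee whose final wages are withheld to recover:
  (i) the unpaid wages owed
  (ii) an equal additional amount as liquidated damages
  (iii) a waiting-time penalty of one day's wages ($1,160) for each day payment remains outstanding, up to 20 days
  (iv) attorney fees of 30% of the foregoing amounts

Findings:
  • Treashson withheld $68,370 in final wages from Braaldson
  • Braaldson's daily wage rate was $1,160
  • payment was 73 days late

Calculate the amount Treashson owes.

Liquidated damages (equal amount): $68,370
Penalty days: min(73, 20) = 20
Waiting-time penalty: 20 × $1,160 = $23,200
Subtotal: $68,370 + $68,370 + $23,200 = $159,940
Attorney fees: 30% of $159,940 = $47,982
Total award: $159,940 + $47,982 = $207,922

$207,922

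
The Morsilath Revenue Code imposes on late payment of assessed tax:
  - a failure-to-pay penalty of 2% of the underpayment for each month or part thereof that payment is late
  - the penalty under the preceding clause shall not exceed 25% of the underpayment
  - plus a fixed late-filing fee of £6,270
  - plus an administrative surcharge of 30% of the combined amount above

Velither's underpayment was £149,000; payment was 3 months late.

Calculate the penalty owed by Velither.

£19,773

Accrued rate: 2% × 3 = 6%, capped at 25% → 6%
Failure-to-pay penalty: 6% of £149,000 = £8,940
Penalty before surcharge: £8,940 + £6,270 = £15,210
Administrative surcharge: 30% of £15,210 = £4,563
Total penalty: £15,210 + £4,563 = £19,773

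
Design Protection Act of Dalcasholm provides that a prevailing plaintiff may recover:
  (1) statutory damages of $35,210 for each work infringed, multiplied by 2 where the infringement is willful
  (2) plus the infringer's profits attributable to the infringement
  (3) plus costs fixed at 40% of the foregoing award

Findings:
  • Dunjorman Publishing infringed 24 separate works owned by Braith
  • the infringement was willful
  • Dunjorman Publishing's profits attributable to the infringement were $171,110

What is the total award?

$2,605,666

Statutory damages: 24 × $35,210 = $845,040
Doubled: 2 × $845,040 = $1,690,080
Combined award: $1,690,080 + $171,110 = $1,861,190
Costs: 40% of $1,861,190 = $744,476
Award plus costs: $1,861,190 + $744,476 = $2,605,666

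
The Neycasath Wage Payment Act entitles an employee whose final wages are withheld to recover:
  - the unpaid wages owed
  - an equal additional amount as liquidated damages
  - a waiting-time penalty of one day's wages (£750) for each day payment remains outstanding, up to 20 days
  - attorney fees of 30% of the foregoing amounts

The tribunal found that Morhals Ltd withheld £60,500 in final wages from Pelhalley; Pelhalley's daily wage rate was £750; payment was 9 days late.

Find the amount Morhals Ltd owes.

Liquidated damages (equal amount): £60,500
Penalty days: min(9, 20) = 9
Waiting-time penalty: 9 × £750 = £6,750
Subtotal: £60,500 + £60,500 + £6,750 = £127,750
Attorney fees: 30% of £127,750 = £38,325
Total award: £127,750 + £38,325 = £166,075

£166,075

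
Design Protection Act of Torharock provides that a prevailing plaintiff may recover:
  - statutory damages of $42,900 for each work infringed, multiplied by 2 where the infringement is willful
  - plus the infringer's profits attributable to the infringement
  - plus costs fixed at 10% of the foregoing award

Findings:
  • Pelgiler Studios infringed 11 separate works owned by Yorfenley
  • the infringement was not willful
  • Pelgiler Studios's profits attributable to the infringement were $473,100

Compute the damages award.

$1,039,500

Statutory damages: 11 × $42,900 = $471,900
Infringement not willful: no ×2 enhancement.
Combined award: $471,900 + $473,100 = $945,000
Costs: 10% of $945,000 = $94,500
Award plus costs: $945,000 + $94,500 = $1,039,500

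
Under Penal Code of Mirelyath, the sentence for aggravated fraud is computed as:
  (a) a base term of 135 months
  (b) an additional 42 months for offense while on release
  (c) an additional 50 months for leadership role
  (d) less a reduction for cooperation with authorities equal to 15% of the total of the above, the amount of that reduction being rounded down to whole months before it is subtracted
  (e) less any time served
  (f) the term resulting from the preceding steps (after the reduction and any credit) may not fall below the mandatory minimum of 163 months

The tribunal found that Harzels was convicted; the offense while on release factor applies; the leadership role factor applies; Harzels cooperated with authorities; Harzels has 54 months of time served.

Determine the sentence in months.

Offense while on release enhancement: +42 months
Leadership role enhancement: +50 months
Adjusted term: 135 months + 42 months + 50 months = 227 months
Cooperation with authorities reduction: 15% of 227 months = 34 months (rounded down)
After reduction: 227 − 34 = 193 months
Less time served: 193 months − 54 months = 139 months
Minimum 163 months: 139 months is below the minimum → 163 months

Sentence: 163 months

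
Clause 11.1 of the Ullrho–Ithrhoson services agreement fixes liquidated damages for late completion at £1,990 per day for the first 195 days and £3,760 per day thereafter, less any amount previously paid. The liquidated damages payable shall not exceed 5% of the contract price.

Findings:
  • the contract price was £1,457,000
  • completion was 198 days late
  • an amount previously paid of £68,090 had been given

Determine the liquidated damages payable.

£72,850

First 195 days: 195 × £1,990 = £388,050
Remaining days: (198 − 195) × £3,760 = £11,280
Accrued per-day damages: £388,050 + £11,280 = £399,330
Less amount previously paid: £399,330 − £68,090 = £331,240
Cap: 5% of £1,457,000 = £72,850
Cap at £72,850: £331,240 exceeds the cap → £72,850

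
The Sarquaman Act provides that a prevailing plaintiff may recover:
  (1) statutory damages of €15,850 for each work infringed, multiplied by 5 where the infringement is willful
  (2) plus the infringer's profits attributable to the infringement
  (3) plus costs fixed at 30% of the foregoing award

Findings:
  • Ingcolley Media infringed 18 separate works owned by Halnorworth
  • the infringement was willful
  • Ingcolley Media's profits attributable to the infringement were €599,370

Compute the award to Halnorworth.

€2,633,631

Statutory damages: 18 × €15,850 = €285,300
Multiplied by 5: 5 × €285,300 = €1,426,500
Combined award: €1,426,500 + €599,370 = €2,025,870
Costs: 30% of €2,025,870 = €607,761
Award plus costs: €2,025,870 + €607,761 = €2,633,631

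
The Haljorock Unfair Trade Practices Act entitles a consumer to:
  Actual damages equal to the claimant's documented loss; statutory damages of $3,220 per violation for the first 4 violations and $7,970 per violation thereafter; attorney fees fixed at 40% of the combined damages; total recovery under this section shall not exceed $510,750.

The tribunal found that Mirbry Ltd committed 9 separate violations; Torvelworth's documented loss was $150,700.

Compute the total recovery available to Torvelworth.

$284,802

First 4 violations: 4 × $3,220 = $12,880
Remaining violations: (9 − 4) × $7,970 = $39,850
Statutory damages: $12,880 + $39,850 = $52,730
Combined damages: $150,700 + $52,730 = $203,430
Attorney fees: 40% of $203,430 = $81,372
Total before cap: $203,430 + $81,372 = $284,802
Cap at $510,750: $284,802 is within the cap, no reduction.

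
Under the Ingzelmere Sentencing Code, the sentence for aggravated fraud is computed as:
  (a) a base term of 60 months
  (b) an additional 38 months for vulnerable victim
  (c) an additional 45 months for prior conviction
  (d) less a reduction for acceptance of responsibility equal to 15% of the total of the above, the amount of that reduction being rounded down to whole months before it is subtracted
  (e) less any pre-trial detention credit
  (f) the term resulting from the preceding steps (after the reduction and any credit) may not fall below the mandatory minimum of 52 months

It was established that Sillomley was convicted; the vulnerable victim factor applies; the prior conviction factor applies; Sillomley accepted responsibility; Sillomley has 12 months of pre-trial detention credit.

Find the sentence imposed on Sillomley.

110 months

Vulnerable victim enhancement: +38 months
Prior conviction enhancement: +45 months
Adjusted term: 60 months + 38 months + 45 months = 143 months
Acceptance of responsibility reduction: 15% of 143 months = 21 months (rounded down)
After reduction: 143 − 21 = 122 months
Less pre-trial detention credit: 122 months − 12 months = 110 months
Minimum 52 months: 110 months meets the minimum, no increase.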